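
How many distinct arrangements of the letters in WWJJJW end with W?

With the last slot taken by W, it remains to arrange the other 5 letters (WJJJW).
Those 5 letters have J appearing 3 times and W appearing twice, giving (5)!/(3!·2!) = 10.

10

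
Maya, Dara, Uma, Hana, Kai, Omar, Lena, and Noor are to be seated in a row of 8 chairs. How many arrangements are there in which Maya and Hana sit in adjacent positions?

Treat {Maya, Hana} as a single unit. There are 7 units to order, and the pair itself can be ordered 2 ways.
So the count is 2·(7)! = 10080.

10080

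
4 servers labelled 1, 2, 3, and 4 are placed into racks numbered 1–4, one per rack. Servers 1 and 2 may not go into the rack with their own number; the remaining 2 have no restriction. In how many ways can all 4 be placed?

14

Let Aᵢ (for i ∈ {1, 2}) be the placements that put server i in its forbidden rack. Any j of these fix j positions, leaving (4−j)! ways to fill the rest, and there are C(2,j) ways to pick which j.
By inclusion–exclusion, the number of valid placements is Σ_{j=0}^{2} (−1)^j C(2,j)·(4−j)!.
Computing: 24 − 12 + 2 = 14.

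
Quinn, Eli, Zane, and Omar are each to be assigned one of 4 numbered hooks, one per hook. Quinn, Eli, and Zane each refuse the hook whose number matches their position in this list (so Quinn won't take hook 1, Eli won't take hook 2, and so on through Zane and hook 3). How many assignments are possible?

11

Let Aᵢ (for i ∈ {1, 2, 3}) be the placements that put person i in their forbidden hook. Any j of these fix j positions, leaving (4−j)! ways to fill the rest, and there are C(3,j) ways to pick which j.
By inclusion–exclusion, the number of valid placements is Σ_{j=0}^{3} (−1)^j C(3,j)·(4−j)!.
Computing: 24 − 18 + 6 − 1 = 11.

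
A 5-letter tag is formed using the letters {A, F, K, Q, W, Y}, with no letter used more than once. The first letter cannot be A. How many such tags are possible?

The first letter has 6−1 = 5 choices (anything except A).
The remaining 4 letters are filled from the other 5 symbols without repetition: 5 × 4 × 3 × 2 = 120.
Total: 5 × 120 = 600.

600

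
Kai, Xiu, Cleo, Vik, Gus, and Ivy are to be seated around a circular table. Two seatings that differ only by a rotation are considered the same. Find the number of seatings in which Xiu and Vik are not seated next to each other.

All circular seatings of 6 people number (5)! = 120.
Those with Xiu next to Vik: fuse the pair into one unit and seat 5 units around a circle — 2·(4)! = 48.
Subtracting, 120 − 48 = 72.

72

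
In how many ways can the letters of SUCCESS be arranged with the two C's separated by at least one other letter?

Total arrangements of SUCCESS: 7!/(3!·2!) = 420.
Arrangements with the C's together: treat CC as one letter, giving (6)!/(3!) = 120.
Hence 420 − 120 = 300.

300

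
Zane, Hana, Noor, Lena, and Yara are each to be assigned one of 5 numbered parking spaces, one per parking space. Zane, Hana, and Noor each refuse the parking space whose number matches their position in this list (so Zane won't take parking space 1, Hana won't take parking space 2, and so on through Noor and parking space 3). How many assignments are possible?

Let Aᵢ (for i ∈ {1, 2, 3}) be the placements that put person i in their forbidden parking space. Any j of these fix j positions, leaving (5−j)! ways to fill the rest, and there are C(3,j) ways to pick which j.
By inclusion–exclusion, the number of valid placements is Σ_{j=0}^{3} (−1)^j C(3,j)·(5−j)!.
Computing: 120 − 72 + 18 − 2 = 64.

64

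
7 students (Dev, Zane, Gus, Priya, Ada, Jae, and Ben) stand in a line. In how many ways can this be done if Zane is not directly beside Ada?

3600

There are 7! = 5040 arrangements in all. If Zane and Ada are adjacent, merging them into one block gives 2·(6)! = 1440 arrangements.
So 5040 − 1440 = 3600 arrangements keep them apart.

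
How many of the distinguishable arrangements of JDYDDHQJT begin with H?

With the first slot taken by H, it remains to arrange the other 8 letters (JDYDDQJT).
Those 8 letters have D appearing 3 times and J appearing twice, giving (8)!/(3!·2!) = 3360.

3360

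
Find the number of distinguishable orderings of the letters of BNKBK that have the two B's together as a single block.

Treat the 2 copies of B as a single block. The multiset to arrange is then {BB, K, K, N}, 4 items in all.
That gives (4)!/(2!) = 12 arrangements.

12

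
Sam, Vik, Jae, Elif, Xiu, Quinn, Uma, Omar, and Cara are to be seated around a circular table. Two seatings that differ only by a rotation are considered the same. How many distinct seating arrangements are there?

40320

Around a circle, 9 distinct people have 9!/9 = (8)! = 40320 rotationally distinct seatings.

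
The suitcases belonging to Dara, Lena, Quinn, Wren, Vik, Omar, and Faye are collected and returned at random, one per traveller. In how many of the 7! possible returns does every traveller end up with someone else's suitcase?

This is the derangement count D_7: permutations of 7 items with no fixed point.
By inclusion–exclusion this is Σ_{j=0}^{7} (−1)^j C(7,j)·(7−j)!.
Computing: 5040 − 5040 + 2520 − 840 + 210 − 42 + 7 − 1 = 1854.

1854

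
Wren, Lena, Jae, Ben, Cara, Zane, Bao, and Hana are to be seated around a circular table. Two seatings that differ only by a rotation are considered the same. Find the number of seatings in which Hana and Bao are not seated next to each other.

3600

Without the restriction there are (7)! = 5040 seatings.
Seatings with Hana beside Bao: treat them as a block with 2 internal orders, giving 2 × (6)! = 1440.
Subtracting, 5040 − 1440 = 3600.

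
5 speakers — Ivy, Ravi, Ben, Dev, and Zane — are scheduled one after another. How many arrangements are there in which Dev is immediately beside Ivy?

48

Glue Dev and Ivy into one block (2 internal orders), leaving 4 units to arrange in a row.
That gives 2 × 4! = 2 × 24 = 48.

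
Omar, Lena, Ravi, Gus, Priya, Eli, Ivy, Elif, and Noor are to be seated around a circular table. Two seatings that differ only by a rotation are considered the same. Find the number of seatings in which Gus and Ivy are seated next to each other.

10080

Treat {Gus, Ivy} as one unit (2 internal orders) and seat the resulting 8 units around the table: (7)! circular arrangements.
So 2 × (7)! = 2 × 5040 = 10080.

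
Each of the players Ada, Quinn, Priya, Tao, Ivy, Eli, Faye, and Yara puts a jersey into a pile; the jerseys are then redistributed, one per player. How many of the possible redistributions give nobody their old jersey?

14833

Count assignments avoiding every fixed point. For any j of the 8 players fixed to their old jersey, the other 8−j can be arranged in (8−j)! ways.
By inclusion–exclusion this is Σ_{j=0}^{8} (−1)^j C(8,j)·(8−j)!.
Computing: 40320 − 40320 + 20160 − 6720 + 1680 − 336 + 56 − 8 + 1 = 14833.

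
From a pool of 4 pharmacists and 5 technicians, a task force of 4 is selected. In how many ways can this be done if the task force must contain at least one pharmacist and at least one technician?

120

Total 4-person selections from all 9: C(9,4) = 126.
Selections missing a whole group: no pharmacists → C(5,4) = 5; no technicians → C(4,4) = 1.
Both groups omitted at once is impossible, so 126 − 6 = 120.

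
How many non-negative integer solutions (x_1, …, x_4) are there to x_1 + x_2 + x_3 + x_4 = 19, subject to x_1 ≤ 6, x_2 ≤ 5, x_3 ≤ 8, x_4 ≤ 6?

83

Without the upper bounds there are C(22,3) = 1540 ways to split 19 among 4 variables.
Subtract solutions that violate a single cap (substitute x_i' = x_i − (cap_i+1)): x_1 ≥ 7 gives C(15,3) = 455; x_2 ≥ 6 gives C(16,3) = 560; x_3 ≥ 9 gives C(13,3) = 286; x_4 ≥ 7 gives C(15,3) = 455. Together 1756.
Add back pairs where two caps are both exceeded: 84 + 20 + 56 + 35 + 84 + 20 = 299.
By inclusion–exclusion the count is 1540 − 1756 + 299 = 83.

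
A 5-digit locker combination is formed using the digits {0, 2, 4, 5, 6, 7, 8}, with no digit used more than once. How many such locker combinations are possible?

2520

With no repetition, fill the 5 digits in order: 7 choices, then 6, down to 3.
7 × 6 × 5 × 4 × 3 = 2520.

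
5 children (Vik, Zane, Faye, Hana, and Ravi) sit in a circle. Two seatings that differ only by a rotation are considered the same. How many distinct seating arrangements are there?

Fix one person's seat to break rotational symmetry; the remaining 4 people can be arranged in (4)! = 24 ways.

24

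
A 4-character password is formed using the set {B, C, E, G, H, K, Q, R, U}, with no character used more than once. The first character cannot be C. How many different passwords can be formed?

The first character has 9−1 = 8 choices (anything except C).
The remaining 3 characters are filled from the other 8 symbols without repetition: 8 × 7 × 6 = 336.
Total: 8 × 336 = 2688.

2688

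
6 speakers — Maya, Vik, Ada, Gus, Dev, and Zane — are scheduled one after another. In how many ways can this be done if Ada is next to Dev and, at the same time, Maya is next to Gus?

96

Treat {Ada,Dev} as one block (2 orders) and {Maya,Gus} as another (2 orders).
That leaves 4 units to arrange: 2 × 2 × 4! = 4 × 24 = 96.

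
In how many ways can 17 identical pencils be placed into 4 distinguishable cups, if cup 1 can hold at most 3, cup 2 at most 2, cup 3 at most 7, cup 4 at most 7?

Ignoring the caps, the number of non-negative solutions to x_1+…+x_4 = 17 is C(20,3) = 1140.
Subtract solutions that violate a single cap (substitute x_i' = x_i − (cap_i+1)): x_1 ≥ 4 gives C(16,3) = 560; x_2 ≥ 3 gives C(17,3) = 680; x_3 ≥ 8 gives C(12,3) = 220; x_4 ≥ 8 gives C(12,3) = 220. Together 1680.
Add back pairs where two caps are both exceeded: 286 + 56 + 56 + 84 + 84 + 4 = 570.
Subtract triples: 10 + 10 + 0 + 0 = 20.
By inclusion–exclusion the count is 1140 − 1680 + 570 − 20 = 10.

10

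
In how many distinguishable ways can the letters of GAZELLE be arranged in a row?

GAZELLE has 7 letters with E appearing twice and L appearing twice.
So there are 7! / (2!·2!) = 1260 distinguishable arrangements.

1260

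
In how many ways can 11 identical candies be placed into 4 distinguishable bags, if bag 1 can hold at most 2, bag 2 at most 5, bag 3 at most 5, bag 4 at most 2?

18

Without the upper bounds there are C(14,3) = 364 ways to split 11 among 4 bags.
Subtract solutions that violate a single cap (substitute x_i' = x_i − (cap_i+1)): x_1 ≥ 3 gives C(11,3) = 165; x_2 ≥ 6 gives C(8,3) = 56; x_3 ≥ 6 gives C(8,3) = 56; x_4 ≥ 3 gives C(11,3) = 165. Together 442.
Add back pairs where two caps are both exceeded: 10 + 10 + 56 + 0 + 10 + 10 = 96.
By inclusion–exclusion the count is 364 − 442 + 96 = 18.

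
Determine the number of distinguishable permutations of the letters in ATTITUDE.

6720

The 8 letters of ATTITUDE have repeats: T appearing 3 times.
The number of distinct arrangements is 8!/(3!) = 40320/6 = 6720.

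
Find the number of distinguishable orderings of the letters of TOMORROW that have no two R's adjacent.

2520

Total arrangements of TOMORROW: 8!/(3!·2!) = 3360.
Arrangements with the R's together: treat RR as one letter, giving (7)!/(3!) = 840.
Hence 3360 − 840 = 2520.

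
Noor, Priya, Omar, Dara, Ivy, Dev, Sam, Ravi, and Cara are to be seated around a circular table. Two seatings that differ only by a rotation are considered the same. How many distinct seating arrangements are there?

Seat Noor anywhere (absorbing the rotational symmetry), then permute the other 8: (8)! = 40320.

40320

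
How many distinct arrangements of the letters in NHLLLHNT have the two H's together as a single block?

Treat the 2 copies of H as a single block. The multiset to arrange is then {HH, L, L, L, N, N, T}, 7 items in all.
That gives (7)!/(3!·2!) = 420 arrangements.

420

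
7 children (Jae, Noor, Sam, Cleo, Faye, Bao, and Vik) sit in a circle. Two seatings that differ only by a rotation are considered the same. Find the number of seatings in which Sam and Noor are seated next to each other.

Treat {Sam, Noor} as one unit (2 internal orders) and seat the resulting 6 units around the table: (5)! circular arrangements.
So 2 × (5)! = 2 × 120 = 240.

240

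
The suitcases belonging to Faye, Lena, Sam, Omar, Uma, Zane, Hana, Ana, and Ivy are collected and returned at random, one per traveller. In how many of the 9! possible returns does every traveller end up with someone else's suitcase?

This is the derangement count D_9: permutations of 9 items with no fixed point.
By inclusion–exclusion this is Σ_{j=0}^{9} (−1)^j C(9,j)·(9−j)!.
Computing: 362880 − 362880 + 181440 − 60480 + 15120 − 3024 + 504 − 72 + 9 − 1 = 133496.

133496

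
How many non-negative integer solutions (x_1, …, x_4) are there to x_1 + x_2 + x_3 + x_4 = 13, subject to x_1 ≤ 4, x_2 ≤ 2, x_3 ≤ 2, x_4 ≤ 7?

Without the upper bounds there are C(16,3) = 560 ways to split 13 among 4 variables.
Subtract solutions that violate a single cap (substitute x_i' = x_i − (cap_i+1)): x_1 ≥ 5 gives C(11,3) = 165; x_2 ≥ 3 gives C(13,3) = 286; x_3 ≥ 3 gives C(13,3) = 286; x_4 ≥ 8 gives C(8,3) = 56. Together 793.
Add back pairs where two caps are both exceeded: 56 + 56 + 1 + 120 + 10 + 10 = 253.
Subtract triples: 10 + 0 + 0 + 0 = 10.
By inclusion–exclusion the count is 560 − 793 + 253 − 10 = 10.

10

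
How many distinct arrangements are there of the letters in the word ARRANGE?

ARRANGE has 7 letters with A appearing twice and R appearing twice.
Dividing 7! = 5040 by 2!·2! = 4 for the repeated letters gives 1260.

1260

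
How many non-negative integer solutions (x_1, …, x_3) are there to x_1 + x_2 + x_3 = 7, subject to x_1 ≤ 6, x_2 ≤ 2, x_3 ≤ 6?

19

Without the upper bounds there are C(9,2) = 36 ways to split 7 among 3 variables.
Subtract solutions that violate a single cap (substitute x_i' = x_i − (cap_i+1)): x_1 ≥ 7 gives C(2,2) = 1; x_2 ≥ 3 gives C(6,2) = 15; x_3 ≥ 7 gives C(2,2) = 1. Together 17.
No two caps can be exceeded simultaneously, so the pair terms are all 0.
By inclusion–exclusion the count is 36 − 17 + 0 = 19.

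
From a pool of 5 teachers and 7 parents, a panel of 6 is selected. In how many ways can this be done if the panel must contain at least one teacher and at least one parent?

With no constraint there are C(12,6) = 924 possible selections.
Selections missing a whole group: no teachers → C(7,6) = 7; no parents → C(5,6) = 0.
Both groups omitted at once is impossible, so 924 − 7 = 917.

917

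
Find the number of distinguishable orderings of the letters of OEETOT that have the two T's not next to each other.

There are 6!/(2!·2!·2!) = 90 arrangements of OEETOT in total.
Arrangements with the T's together: treat TT as one letter, giving (5)!/(2!·2!) = 30.
Hence 90 − 30 = 60.

60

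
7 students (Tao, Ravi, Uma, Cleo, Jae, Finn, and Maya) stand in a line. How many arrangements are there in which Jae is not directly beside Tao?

Of the 7! = 5040 arrangements, those with Jae and Tao adjacent number 2 × 6! = 1440 (treat the pair as a block with 2 internal orders).
So 5040 − 1440 = 3600 arrangements keep them apart.

3600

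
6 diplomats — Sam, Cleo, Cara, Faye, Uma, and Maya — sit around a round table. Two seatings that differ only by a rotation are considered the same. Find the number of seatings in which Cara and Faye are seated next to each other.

48

Glue Cara and Faye into a block (2 internal orders). Seating 5 units around a circle gives (4)! arrangements.
So 2 × (4)! = 2 × 24 = 48.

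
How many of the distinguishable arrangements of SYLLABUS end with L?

2520

With the last slot taken by L, it remains to arrange the other 7 letters (SYLABUS).
Those 7 letters have S appearing twice, giving (7)!/(2!) = 2520.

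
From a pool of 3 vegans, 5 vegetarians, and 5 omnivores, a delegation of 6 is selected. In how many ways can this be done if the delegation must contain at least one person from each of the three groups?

1450

Total 6-person selections from all 13: C(13,6) = 1716.
Selections missing a whole group: no vegans → C(10,6) = 210; no vegetarians → C(8,6) = 28; no omnivores → C(8,6) = 28.
Add back selections omitting two groups (i.e. drawn from a single group): C(3,6) + C(5,6) + C(5,6) = 0.
By inclusion–exclusion: 1716 − 266 + 0 = 1450.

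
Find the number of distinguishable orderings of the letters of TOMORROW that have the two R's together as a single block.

840

Treat the 2 copies of R as a single block. The multiset to arrange is then {RR, M, O, O, O, T, W}, 7 items in all.
That gives (7)!/(3!) = 840 arrangements.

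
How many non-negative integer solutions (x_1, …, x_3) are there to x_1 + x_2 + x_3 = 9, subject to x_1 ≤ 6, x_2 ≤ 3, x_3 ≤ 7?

25

Without the upper bounds there are C(11,2) = 55 ways to split 9 among 3 variables.
Subtract solutions that violate a single cap (substitute x_i' = x_i − (cap_i+1)): x_1 ≥ 7 gives C(4,2) = 6; x_2 ≥ 4 gives C(7,2) = 21; x_3 ≥ 8 gives C(3,2) = 3. Together 30.
No two caps can be exceeded simultaneously, so the pair terms are all 0.
By inclusion–exclusion the count is 55 − 30 + 0 = 25.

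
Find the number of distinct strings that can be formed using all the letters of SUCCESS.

SUCCESS has 7 letters with C appearing twice and S appearing 3 times.
Dividing 7! = 5040 by 3!·2! = 12 for the repeated letters gives 420.

420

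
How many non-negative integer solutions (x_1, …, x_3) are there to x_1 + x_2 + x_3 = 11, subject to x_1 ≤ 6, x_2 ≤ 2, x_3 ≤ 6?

Ignoring the caps, the number of non-negative solutions to x_1+…+x_3 = 11 is C(13,2) = 78.
Subtract solutions that violate a single cap (substitute x_i' = x_i − (cap_i+1)): x_1 ≥ 7 gives C(6,2) = 15; x_2 ≥ 3 gives C(10,2) = 45; x_3 ≥ 7 gives C(6,2) = 15. Together 75.
Add back pairs where two caps are both exceeded: 3 + 0 + 3 = 6.
By inclusion–exclusion the count is 78 − 75 + 6 = 9.

9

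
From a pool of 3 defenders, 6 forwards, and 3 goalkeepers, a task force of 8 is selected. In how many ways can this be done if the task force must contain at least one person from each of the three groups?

Unrestricted: C(12,8) = 495 ways to pick any 8 of the 12.
Subtract selections that omit an entire group: no defenders → C(9,8) = 9; no forwards → C(6,8) = 0; no goalkeepers → C(9,8) = 9.
Add back selections omitting two groups (i.e. drawn from a single group): C(3,8) + C(6,8) + C(3,8) = 0.
By inclusion–exclusion: 495 − 18 + 0 = 477.

477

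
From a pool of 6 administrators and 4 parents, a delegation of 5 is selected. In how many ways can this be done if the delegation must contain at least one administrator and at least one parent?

246

Total 5-person selections from all 10: C(10,5) = 252.
Selections missing a whole group: no administrators → C(4,5) = 0; no parents → C(6,5) = 6.
Both groups omitted at once is impossible, so 252 − 6 = 246.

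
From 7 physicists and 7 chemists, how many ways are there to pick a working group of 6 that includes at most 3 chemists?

Split by how many chemists are chosen (0 through 3).
Sum: C(7,0)·C(7,6) + C(7,1)·C(7,5) + C(7,2)·C(7,4) + C(7,3)·C(7,3) = 7 + 147 + 735 + 1225 = 2114.

2114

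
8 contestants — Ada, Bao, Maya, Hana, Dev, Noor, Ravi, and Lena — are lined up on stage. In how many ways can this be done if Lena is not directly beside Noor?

Of the 8! = 40320 arrangements, those with Lena and Noor adjacent number 2 × 7! = 10080 (treat the pair as a block with 2 internal orders).
So 40320 − 10080 = 30240 arrangements keep them apart.

30240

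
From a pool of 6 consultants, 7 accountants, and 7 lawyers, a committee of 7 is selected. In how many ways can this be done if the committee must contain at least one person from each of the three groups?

70658

With no constraint there are C(20,7) = 77520 possible selections.
Subtract selections that omit an entire group: no consultants → C(14,7) = 3432; no accountants → C(13,7) = 1716; no lawyers → C(13,7) = 1716.
Add back selections omitting two groups (i.e. drawn from a single group): C(6,7) + C(7,7) + C(7,7) = 2.
By inclusion–exclusion: 77520 − 6864 + 2 = 70658.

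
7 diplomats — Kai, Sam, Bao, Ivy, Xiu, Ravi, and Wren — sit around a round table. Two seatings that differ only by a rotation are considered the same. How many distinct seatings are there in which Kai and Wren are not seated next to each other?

480

Without the restriction there are (6)! = 720 seatings.
Those with Kai next to Wren: fuse the pair into one unit and seat 6 units around a circle — 2·(5)! = 240.
Subtracting, 720 − 240 = 480.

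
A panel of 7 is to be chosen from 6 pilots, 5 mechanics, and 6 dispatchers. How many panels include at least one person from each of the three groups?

17996

Total 7-person selections from all 17: C(17,7) = 19448.
Subtract selections that omit an entire group: no pilots → C(11,7) = 330; no mechanics → C(12,7) = 792; no dispatchers → C(11,7) = 330.
Add back selections omitting two groups (i.e. drawn from a single group): C(6,7) + C(5,7) + C(6,7) = 0.
By inclusion–exclusion: 19448 − 1452 + 0 = 17996.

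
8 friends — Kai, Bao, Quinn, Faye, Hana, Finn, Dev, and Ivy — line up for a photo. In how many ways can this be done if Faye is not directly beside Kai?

30240

Of the 8! = 40320 arrangements, those with Faye and Kai adjacent number 2 × 7! = 10080 (treat the pair as a block with 2 internal orders).
Complementary counting: 40320 − 10080 = 30240.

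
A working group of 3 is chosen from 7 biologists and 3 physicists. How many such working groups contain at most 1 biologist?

Split by how many biologists are chosen (0 through 1).
Sum: C(7,0)·C(3,3) + C(7,1)·C(3,2) = 1 + 21 = 22.

22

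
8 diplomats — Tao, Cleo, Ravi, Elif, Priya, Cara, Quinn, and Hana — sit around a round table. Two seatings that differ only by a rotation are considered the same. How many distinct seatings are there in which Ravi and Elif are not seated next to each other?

3600

All circular seatings of 8 people number (7)! = 5040.
Seatings with Ravi beside Elif: treat them as a block with 2 internal orders, giving 2 × (6)! = 1440.
Subtracting, 5040 − 1440 = 3600.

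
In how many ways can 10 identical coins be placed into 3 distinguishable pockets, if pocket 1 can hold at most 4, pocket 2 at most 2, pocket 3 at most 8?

12

Ignoring the caps, the number of non-negative solutions to x_1+…+x_3 = 10 is C(12,2) = 66.
Subtract solutions that violate a single cap (substitute x_i' = x_i − (cap_i+1)): x_1 ≥ 5 gives C(7,2) = 21; x_2 ≥ 3 gives C(9,2) = 36; x_3 ≥ 9 gives C(3,2) = 3. Together 60.
Add back pairs where two caps are both exceeded: 6 + 0 + 0 = 6.
By inclusion–exclusion the count is 66 − 60 + 6 = 12.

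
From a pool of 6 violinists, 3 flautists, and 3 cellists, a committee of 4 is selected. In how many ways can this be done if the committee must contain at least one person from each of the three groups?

Total 4-person selections from all 12: C(12,4) = 495.
Subtract selections that omit an entire group: no violinists → C(6,4) = 15; no flautists → C(9,4) = 126; no cellists → C(9,4) = 126.
Add back selections omitting two groups (i.e. drawn from a single group): C(6,4) + C(3,4) + C(3,4) = 15.
By inclusion–exclusion: 495 − 267 + 15 = 243.

243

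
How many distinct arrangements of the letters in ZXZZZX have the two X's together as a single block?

5

Treat the 2 copies of X as a single block. The multiset to arrange is then {XX, Z, Z, Z, Z}, 5 items in all.
That gives (5)!/(4!) = 5 arrangements.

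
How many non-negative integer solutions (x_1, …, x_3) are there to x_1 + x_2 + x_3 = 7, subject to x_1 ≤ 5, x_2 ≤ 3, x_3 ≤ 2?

By stars and bars, unrestricted non-negative solutions to x_1+…+x_3 = 7 number C(7+2,2) = 36.
Subtract solutions that violate a single cap (substitute x_i' = x_i − (cap_i+1)): x_1 ≥ 6 gives C(3,2) = 3; x_2 ≥ 4 gives C(5,2) = 10; x_3 ≥ 3 gives C(6,2) = 15. Together 28.
Add back pairs where two caps are both exceeded: 0 + 0 + 1 = 1.
By inclusion–exclusion the count is 36 − 28 + 1 = 9.

9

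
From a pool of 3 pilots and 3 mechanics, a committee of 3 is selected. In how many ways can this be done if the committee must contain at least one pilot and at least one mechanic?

18

Total 3-person selections from all 6: C(6,3) = 20.
Selections missing a whole group: no pilots → C(3,3) = 1; no mechanics → C(3,3) = 1.
Both groups omitted at once is impossible, so 20 − 2 = 18.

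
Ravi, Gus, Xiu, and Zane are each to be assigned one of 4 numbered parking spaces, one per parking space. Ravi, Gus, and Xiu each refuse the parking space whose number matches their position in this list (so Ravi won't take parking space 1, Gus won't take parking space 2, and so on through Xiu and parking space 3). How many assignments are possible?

11

Let Aᵢ (for i ∈ {1, 2, 3}) be the placements that put person i in their forbidden parking space. Any j of these fix j positions, leaving (4−j)! ways to fill the rest, and there are C(3,j) ways to pick which j.
By inclusion–exclusion, the number of valid placements is Σ_{j=0}^{3} (−1)^j C(3,j)·(4−j)!.
Computing: 24 − 18 + 6 − 1 = 11.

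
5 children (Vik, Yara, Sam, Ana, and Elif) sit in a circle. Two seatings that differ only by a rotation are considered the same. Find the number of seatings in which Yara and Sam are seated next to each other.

Treat {Yara, Sam} as one unit (2 internal orders) and seat the resulting 4 units around the table: (3)! circular arrangements.
So 2 × (3)! = 2 × 6 = 12.

12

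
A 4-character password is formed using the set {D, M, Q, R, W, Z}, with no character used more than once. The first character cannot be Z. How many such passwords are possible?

The first character has 6−1 = 5 choices (anything except Z).
The remaining 3 characters are filled from the other 5 symbols without repetition: 5 × 4 × 3 = 60.
Total: 5 × 60 = 300.

300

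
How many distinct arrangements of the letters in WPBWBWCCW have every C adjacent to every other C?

840

Treat the 2 copies of C as a single block. The multiset to arrange is then {CC, B, B, P, W, W, W, W}, 8 items in all.
That gives (8)!/(4!·2!) = 840 arrangements.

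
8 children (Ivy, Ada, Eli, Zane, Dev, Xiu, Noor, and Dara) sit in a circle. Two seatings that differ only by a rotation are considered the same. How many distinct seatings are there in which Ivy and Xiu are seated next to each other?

Glue Ivy and Xiu into a block (2 internal orders). Seating 7 units around a circle gives (6)! arrangements.
So 2 × (6)! = 2 × 720 = 1440.

1440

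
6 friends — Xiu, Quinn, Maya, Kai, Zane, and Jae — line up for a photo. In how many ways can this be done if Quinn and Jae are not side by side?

480

There are 6! = 720 arrangements in all. If Quinn and Jae are adjacent, merging them into one block gives 2·(5)! = 240 arrangements.
Complementary counting: 720 − 240 = 480.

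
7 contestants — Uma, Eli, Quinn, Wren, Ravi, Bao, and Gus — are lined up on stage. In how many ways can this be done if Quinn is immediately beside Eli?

Glue Quinn and Eli into one block (2 internal orders), leaving 6 units to arrange in a row.
That gives 2 × 6! = 2 × 720 = 1440.

1440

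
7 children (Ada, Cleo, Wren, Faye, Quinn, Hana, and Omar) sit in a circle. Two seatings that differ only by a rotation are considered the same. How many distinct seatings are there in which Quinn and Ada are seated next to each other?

Treat {Quinn, Ada} as one unit (2 internal orders) and seat the resulting 6 units around the table: (5)! circular arrangements.
So 2 × (5)! = 2 × 120 = 240.

240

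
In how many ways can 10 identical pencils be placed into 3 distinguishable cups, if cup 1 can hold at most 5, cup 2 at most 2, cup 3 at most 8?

Without the upper bounds there are C(12,2) = 66 ways to split 10 among 3 cups.
Subtract solutions that violate a single cap (substitute x_i' = x_i − (cap_i+1)): x_1 ≥ 6 gives C(6,2) = 15; x_2 ≥ 3 gives C(9,2) = 36; x_3 ≥ 9 gives C(3,2) = 3. Together 54.
Add back pairs where two caps are both exceeded: 3 + 0 + 0 = 3.
By inclusion–exclusion the count is 66 − 54 + 3 = 15.

15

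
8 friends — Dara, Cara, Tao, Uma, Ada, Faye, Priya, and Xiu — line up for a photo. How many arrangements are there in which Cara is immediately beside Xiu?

10080

Glue Cara and Xiu into one block (2 internal orders), leaving 7 units to arrange in a row.
So the count is 2·(7)! = 10080.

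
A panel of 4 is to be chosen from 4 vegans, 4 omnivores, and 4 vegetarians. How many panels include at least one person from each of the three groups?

Total 4-person selections from all 12: C(12,4) = 495.
Subtract selections that omit an entire group: no vegans → C(8,4) = 70; no omnivores → C(8,4) = 70; no vegetarians → C(8,4) = 70.
Add back selections omitting two groups (i.e. drawn from a single group): C(4,4) + C(4,4) + C(4,4) = 3.
By inclusion–exclusion: 495 − 210 + 3 = 288.

288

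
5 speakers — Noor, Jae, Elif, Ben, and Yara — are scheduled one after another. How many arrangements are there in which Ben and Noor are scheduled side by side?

Place the 3 others and the Ben-Noor pair as 4 objects in a line; the pair has 2 internal arrangements.
So the count is 2·(4)! = 48.

48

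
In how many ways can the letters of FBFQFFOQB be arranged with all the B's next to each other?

Treat the 2 copies of B as a single block. The multiset to arrange is then {BB, F, F, F, F, O, Q, Q}, 8 items in all.
That gives (8)!/(4!·2!) = 840 arrangements.

840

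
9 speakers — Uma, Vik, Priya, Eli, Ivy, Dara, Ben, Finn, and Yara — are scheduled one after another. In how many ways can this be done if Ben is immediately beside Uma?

80640

Glue Ben and Uma into one block (2 internal orders), leaving 8 units to arrange in a row.
So the count is 2·(8)! = 80640.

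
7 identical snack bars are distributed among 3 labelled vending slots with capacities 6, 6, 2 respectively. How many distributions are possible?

19

Without the upper bounds there are C(9,2) = 36 ways to split 7 among 3 vending slots.
Subtract solutions that violate a single cap (substitute x_i' = x_i − (cap_i+1)): x_1 ≥ 7 gives C(2,2) = 1; x_2 ≥ 7 gives C(2,2) = 1; x_3 ≥ 3 gives C(6,2) = 15. Together 17.
No two caps can be exceeded simultaneously, so the pair terms are all 0.
By inclusion–exclusion the count is 36 − 17 + 0 = 19.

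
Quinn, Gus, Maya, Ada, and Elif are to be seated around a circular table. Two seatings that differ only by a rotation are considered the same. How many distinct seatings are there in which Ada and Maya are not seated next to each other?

All circular seatings of 5 people number (4)! = 24.
Seatings with Ada beside Maya: treat them as a block with 2 internal orders, giving 2 × (3)! = 12.
Subtracting, 24 − 12 = 12.

12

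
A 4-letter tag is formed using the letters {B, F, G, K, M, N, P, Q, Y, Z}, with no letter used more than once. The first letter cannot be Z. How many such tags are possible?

The first letter has 10−1 = 9 choices (anything except Z).
The remaining 3 letters are filled from the other 9 symbols without repetition: 9 × 8 × 7 = 504.
Total: 9 × 504 = 4536.

4536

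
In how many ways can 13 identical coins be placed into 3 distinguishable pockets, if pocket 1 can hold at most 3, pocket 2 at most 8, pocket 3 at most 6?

Ignoring the caps, the number of non-negative solutions to x_1+…+x_3 = 13 is C(15,2) = 105.
Subtract solutions that violate a single cap (substitute x_i' = x_i − (cap_i+1)): x_1 ≥ 4 gives C(11,2) = 55; x_2 ≥ 9 gives C(6,2) = 15; x_3 ≥ 7 gives C(8,2) = 28. Together 98.
Add back pairs where two caps are both exceeded: 1 + 6 + 0 = 7.
By inclusion–exclusion the count is 105 − 98 + 7 = 14.

14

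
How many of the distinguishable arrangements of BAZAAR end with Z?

Fix Z in the last position and arrange the remaining 5 letters.
Those 5 letters have A appearing 3 times, giving (5)!/(3!) = 20.

20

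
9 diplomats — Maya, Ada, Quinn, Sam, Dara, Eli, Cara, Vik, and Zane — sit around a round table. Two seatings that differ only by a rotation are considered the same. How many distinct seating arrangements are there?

Around a circle, 9 distinct people have 9!/9 = (8)! = 40320 rotationally distinct seatings.

40320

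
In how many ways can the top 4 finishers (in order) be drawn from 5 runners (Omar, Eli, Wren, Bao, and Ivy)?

There are 5 choices for 1st place, 4 for 2nd, and so on down to 2 for position 4.
That gives 5 × 4 × 3 × 2 = 120.

120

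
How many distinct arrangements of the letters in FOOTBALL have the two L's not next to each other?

7560

Total arrangements of FOOTBALL: 8!/(2!·2!) = 10080.
Arrangements with the L's together: treat LL as one letter, giving (7)!/(2!) = 2520.
Hence 10080 − 2520 = 7560.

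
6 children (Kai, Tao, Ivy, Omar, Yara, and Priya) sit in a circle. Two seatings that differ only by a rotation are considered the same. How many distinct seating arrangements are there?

120

Fix one person's seat to break rotational symmetry; the remaining 5 people can be arranged in (5)! = 120 ways.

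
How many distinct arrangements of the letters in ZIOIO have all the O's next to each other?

12

Treat the 2 copies of O as a single block. The multiset to arrange is then {OO, I, I, Z}, 4 items in all.
That gives (4)!/(2!) = 12 arrangements.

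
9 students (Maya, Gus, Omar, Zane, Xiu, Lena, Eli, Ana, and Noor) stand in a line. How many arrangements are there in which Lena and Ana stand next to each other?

80640

Treat {Lena, Ana} as a single unit. There are 8 units to order, and the pair itself can be ordered 2 ways.
So the count is 2·(8)! = 80640.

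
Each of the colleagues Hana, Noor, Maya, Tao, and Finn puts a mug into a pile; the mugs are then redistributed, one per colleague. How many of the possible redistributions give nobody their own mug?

44

This is the derangement count D_5: permutations of 5 items with no fixed point.
By inclusion–exclusion this is Σ_{j=0}^{5} (−1)^j C(5,j)·(5−j)!.
Computing: 120 − 120 + 60 − 20 + 5 − 1 = 44.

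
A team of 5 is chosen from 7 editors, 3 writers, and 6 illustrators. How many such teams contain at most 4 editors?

4347

Split by how many editors are chosen (0 through 4).
Sum: C(7,0)·C(9,5) + C(7,1)·C(9,4) + C(7,2)·C(9,3) + C(7,3)·C(9,2) + C(7,4)·C(9,1) = 126 + 882 + 1764 + 1260 + 315 = 4347.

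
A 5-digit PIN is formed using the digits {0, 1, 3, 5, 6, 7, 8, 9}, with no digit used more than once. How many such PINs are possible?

6720

With no repetition, fill the 5 digits in order: 8 choices, then 7, down to 4.
8 × 7 × 6 × 5 × 4 = 6720.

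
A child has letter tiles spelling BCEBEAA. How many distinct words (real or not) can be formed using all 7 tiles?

630

The 7 letters of BCEBEAA have repeats: A appearing twice, B appearing twice, and E appearing twice.
So there are 7! / (2!·2!·2!) = 630 distinguishable arrangements.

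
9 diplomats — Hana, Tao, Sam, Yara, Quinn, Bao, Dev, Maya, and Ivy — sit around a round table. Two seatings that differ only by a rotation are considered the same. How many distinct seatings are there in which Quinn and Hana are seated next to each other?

Treat {Quinn, Hana} as one unit (2 internal orders) and seat the resulting 8 units around the table: (7)! circular arrangements.
So 2 × (7)! = 2 × 5040 = 10080.

10080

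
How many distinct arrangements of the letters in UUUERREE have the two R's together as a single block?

140

Treat the 2 copies of R as a single block. The multiset to arrange is then {RR, E, E, E, U, U, U}, 7 items in all.
That gives (7)!/(3!·3!) = 140 arrangements.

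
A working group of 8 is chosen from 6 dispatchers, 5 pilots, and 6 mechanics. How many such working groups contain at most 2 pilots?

Split by how many pilots are chosen (0 through 2).
Sum: C(5,0)·C(12,8) + C(5,1)·C(12,7) + C(5,2)·C(12,6) = 495 + 3960 + 9240 = 13695.

13695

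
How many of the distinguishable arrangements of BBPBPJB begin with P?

30

With the first slot taken by P, it remains to arrange the other 6 letters (BBBPJB).
Those 6 letters have B appearing 4 times, giving (6)!/(4!) = 30.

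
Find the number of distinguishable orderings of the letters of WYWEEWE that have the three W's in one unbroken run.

20

Treat the 3 copies of W as a single block. The multiset to arrange is then {WWW, E, E, E, Y}, 5 items in all.
That gives (5)!/(3!) = 20 arrangements.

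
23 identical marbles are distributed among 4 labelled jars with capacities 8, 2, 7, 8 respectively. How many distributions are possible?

10

Ignoring the caps, the number of non-negative solutions to x_1+…+x_4 = 23 is C(26,3) = 2600.
Subtract solutions that violate a single cap (substitute x_i' = x_i − (cap_i+1)): x_1 ≥ 9 gives C(17,3) = 680; x_2 ≥ 3 gives C(23,3) = 1771; x_3 ≥ 8 gives C(18,3) = 816; x_4 ≥ 9 gives C(17,3) = 680. Together 3947.
Add back pairs where two caps are both exceeded: 364 + 84 + 56 + 455 + 364 + 84 = 1407.
Subtract triples: 20 + 10 + 0 + 20 = 50.
By inclusion–exclusion the count is 2600 − 3947 + 1407 − 50 = 10.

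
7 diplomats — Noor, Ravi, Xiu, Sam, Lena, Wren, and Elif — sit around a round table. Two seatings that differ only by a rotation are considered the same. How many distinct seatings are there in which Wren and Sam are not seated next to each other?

All circular seatings of 7 people number (6)! = 720.
Those with Wren next to Sam: fuse the pair into one unit and seat 6 units around a circle — 2·(5)! = 240.
Subtracting, 720 − 240 = 480.

480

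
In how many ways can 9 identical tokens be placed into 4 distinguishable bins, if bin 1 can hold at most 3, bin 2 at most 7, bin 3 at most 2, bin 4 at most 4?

56

Ignoring the caps, the number of non-negative solutions to x_1+…+x_4 = 9 is C(12,3) = 220.
Subtract solutions that violate a single cap (substitute x_i' = x_i − (cap_i+1)): x_1 ≥ 4 gives C(8,3) = 56; x_2 ≥ 8 gives C(4,3) = 4; x_3 ≥ 3 gives C(9,3) = 84; x_4 ≥ 5 gives C(7,3) = 35. Together 179.
Add back pairs where two caps are both exceeded: 0 + 10 + 1 + 0 + 0 + 4 = 15.
By inclusion–exclusion the count is 220 − 179 + 15 = 56.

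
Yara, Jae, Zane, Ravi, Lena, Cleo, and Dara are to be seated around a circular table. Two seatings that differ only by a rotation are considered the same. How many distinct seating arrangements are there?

720

Seat Yara anywhere (absorbing the rotational symmetry), then permute the other 6: (6)! = 720.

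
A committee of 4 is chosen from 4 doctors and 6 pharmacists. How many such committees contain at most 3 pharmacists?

Split by how many pharmacists are chosen (0 through 3).
Sum: C(6,0)·C(4,4) + C(6,1)·C(4,3) + C(6,2)·C(4,2) + C(6,3)·C(4,1) = 1 + 24 + 90 + 80 = 195.

195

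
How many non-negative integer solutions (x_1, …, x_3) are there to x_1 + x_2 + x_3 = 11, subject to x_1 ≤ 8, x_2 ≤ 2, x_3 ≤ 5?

12

By stars and bars, unrestricted non-negative solutions to x_1+…+x_3 = 11 number C(11+2,2) = 78.
Subtract solutions that violate a single cap (substitute x_i' = x_i − (cap_i+1)): x_1 ≥ 9 gives C(4,2) = 6; x_2 ≥ 3 gives C(10,2) = 45; x_3 ≥ 6 gives C(7,2) = 21. Together 72.
Add back pairs where two caps are both exceeded: 0 + 0 + 6 = 6.
By inclusion–exclusion the count is 78 − 72 + 6 = 12.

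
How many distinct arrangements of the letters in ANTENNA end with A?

120

Fix A in the last position and arrange the remaining 6 letters.
Those 6 letters have N appearing 3 times, giving (6)!/(3!) = 120.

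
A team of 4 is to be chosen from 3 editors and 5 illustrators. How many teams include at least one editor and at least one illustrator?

65

Total 4-person selections from all 8: C(8,4) = 70.
Subtract selections that omit an entire group: no editors → C(5,4) = 5; no illustrators → C(3,4) = 0.
Both groups omitted at once is impossible, so 70 − 5 = 65.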